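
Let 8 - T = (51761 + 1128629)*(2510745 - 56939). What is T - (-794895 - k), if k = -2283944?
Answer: -2896449553381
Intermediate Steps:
T = -2896448064332 (T = 8 - (51761 + 1128629)*(2510745 - 56939) = 8 - 1180390*2453806 = 8 - 1*2896448064340 = 8 - 2896448064340 = -2896448064332)
T - (-794895 - k) = -2896448064332 - (-794895 - 1*(-2283944)) = -2896448064332 - (-794895 + 2283944) = -2896448064332 - 1*1489049 = -2896448064332 - 1489049 = -2896449553381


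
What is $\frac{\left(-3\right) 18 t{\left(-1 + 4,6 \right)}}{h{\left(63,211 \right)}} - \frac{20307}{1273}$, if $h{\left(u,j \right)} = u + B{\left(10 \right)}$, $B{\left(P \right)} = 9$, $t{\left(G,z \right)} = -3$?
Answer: $- \frac{69771}{5092} \approx -13.702$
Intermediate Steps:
$h{\left(u,j \right)} = 9 + u$ ($h{\left(u,j \right)} = u + 9 = 9 + u$)
$\frac{\left(-3\right) 18 t{\left(-1 + 4,6 \right)}}{h{\left(63,211 \right)}} - \frac{20307}{1273} = \frac{\left(-3\right) 18 \left(-3\right)}{9 + 63} - \frac{20307}{1273} = \frac{\left(-54\right) \left(-3\right)}{72} - \frac{20307}{1273} = 162 \cdot \frac{1}{72} - \frac{20307}{1273} = \frac{9}{4} - \frac{20307}{1273} = - \frac{69771}{5092}$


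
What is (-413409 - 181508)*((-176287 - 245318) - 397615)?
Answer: 487367904740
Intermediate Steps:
(-413409 - 181508)*((-176287 - 245318) - 397615) = -594917*(-421605 - 397615) = -594917*(-819220) = 487367904740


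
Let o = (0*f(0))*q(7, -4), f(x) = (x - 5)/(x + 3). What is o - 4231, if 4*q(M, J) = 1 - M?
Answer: -4231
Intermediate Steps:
f(x) = (-5 + x)/(3 + x)
q(M, J) = ¼ - M/4 (q(M, J) = (1 - M)/4 = ¼ - M/4)
o = 0 (o = (0*((-5 + 0)/(3 + 0)))*(¼ - ¼*7) = (0*(-5/3))*(¼ - 7/4) = (0*((⅓)*(-5)))*(-3/2) = (0*(-5/3))*(-3/2) = 0*(-3/2) = 0)
o - 4231 = 0 - 4231 = -4231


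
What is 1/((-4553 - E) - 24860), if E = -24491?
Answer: -1/4922 ≈ -0.00020317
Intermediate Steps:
1/((-4553 - E) - 24860) = 1/((-4553 - 1*(-24491)) - 24860) = 1/((-4553 + 24491) - 24860) = 1/(19938 - 24860) = 1/(-4922) = -1/4922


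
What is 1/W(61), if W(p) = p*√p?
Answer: √61/3721 ≈ 0.0020990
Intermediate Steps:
W(p) = p^(3/2)
1/W(61) = 1/(61^(3/2)) = 1/(61*√61) = √61/3721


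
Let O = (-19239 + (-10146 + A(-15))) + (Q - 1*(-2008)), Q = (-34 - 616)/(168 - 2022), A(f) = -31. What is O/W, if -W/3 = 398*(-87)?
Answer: -25406891/96294906 ≈ -0.26384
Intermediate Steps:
Q = 325/927 (Q = -650/(-1854) = -650*(-1/1854) = 325/927 ≈ 0.35059)
W = 103878 (W = -1194*(-87) = -3*(-34626) = 103878)
O = -25406891/927 (O = (-19239 + (-10146 - 31)) + (325/927 - 1*(-2008)) = (-19239 - 10177) + (325/927 + 2008) = -29416 + 1861741/927 = -25406891/927 ≈ -27408.)
O/W = -25406891/927/103878 = -25406891/927*1/103878 = -25406891/96294906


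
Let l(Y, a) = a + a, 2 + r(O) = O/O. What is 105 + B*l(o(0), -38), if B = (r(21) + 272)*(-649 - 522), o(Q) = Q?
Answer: 24118021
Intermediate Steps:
r(O) = -1 (r(O) = -2 + O/O = -2 + 1 = -1)
B = -317341 (B = (-1 + 272)*(-649 - 522) = 271*(-1171) = -317341)
l(Y, a) = 2*a
105 + B*l(o(0), -38) = 105 - 634682*(-38) = 105 - 317341*(-76) = 105 + 24117916 = 24118021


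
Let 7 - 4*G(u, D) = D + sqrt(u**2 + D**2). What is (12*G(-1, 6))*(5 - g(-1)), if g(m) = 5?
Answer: 0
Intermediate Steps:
G(u, D) = 7/4 - D/4 - sqrt(D**2 + u**2)/4 (G(u, D) = 7/4 - (D + sqrt(u**2 + D**2))/4 = 7/4 - (D + sqrt(D**2 + u**2))/4 = 7/4 + (-D/4 - sqrt(D**2 + u**2)/4) = 7/4 - D/4 - sqrt(D**2 + u**2)/4)
(12*G(-1, 6))*(5 - g(-1)) = (12*(7/4 - 1/4*6 - sqrt(6**2 + (-1)**2)/4))*(5 - 1*5) = (12*(7/4 - 3/2 - sqrt(36 + 1)/4))*(5 - 5) = (12*(7/4 - 3/2 - sqrt(37)/4))*0 = (12*(1/4 - sqrt(37)/4))*0 = (3 - 3*sqrt(37))*0 = 0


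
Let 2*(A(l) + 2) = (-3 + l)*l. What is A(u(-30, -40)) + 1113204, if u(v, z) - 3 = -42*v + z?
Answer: 1859232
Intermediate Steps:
u(v, z) = 3 + z - 42*v (u(v, z) = 3 + (-42*v + z) = 3 + (z - 42*v) = 3 + z - 42*v)
A(l) = -2 + l*(-3 + l)/2 (A(l) = -2 + ((-3 + l)*l)/2 = -2 + (l*(-3 + l))/2 = -2 + l*(-3 + l)/2)
A(u(-30, -40)) + 1113204 = (-2 + (3 - 40 - 42*(-30))**2/2 - 3*(3 - 40 - 42*(-30))/2) + 1113204 = (-2 + (3 - 40 + 1260)**2/2 - 3*(3 - 40 + 1260)/2) + 1113204 = (-2 + (1/2)*1223**2 - 3/2*1223) + 1113204 = (-2 + (1/2)*1495729 - 3669/2) + 1113204 = (-2 + 1495729/2 - 3669/2) + 1113204 = 746028 + 1113204 = 1859232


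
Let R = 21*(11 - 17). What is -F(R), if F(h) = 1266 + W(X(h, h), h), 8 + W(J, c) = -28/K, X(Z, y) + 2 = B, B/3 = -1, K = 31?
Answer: -38970/31 ≈ -1257.1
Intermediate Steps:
B = -3 (B = 3*(-1) = -3)
X(Z, y) = -5 (X(Z, y) = -2 - 3 = -5)
W(J, c) = -276/31 (W(J, c) = -8 - 28/31 = -276/31)
R = -126 (R = 21*(-6) = -126)
F(h) = 38970/31 (F(h) = 1266 - 276/31 = 38970/31)
-F(R) = -1*38970/31 = -38970/31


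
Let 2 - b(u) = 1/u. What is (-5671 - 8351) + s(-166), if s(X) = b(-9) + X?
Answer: -127673/9 ≈ -14186.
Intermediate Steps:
b(u) = 2 - 1/u
s(X) = 19/9 + X (s(X) = (2 - 1/(-9)) + X = (2 - 1*(-⅑)) + X = (2 + ⅑) + X = 19/9 + X)
(-5671 - 8351) + s(-166) = (-5671 - 8351) + (19/9 - 166) = -14022 - 1475/9 = -127673/9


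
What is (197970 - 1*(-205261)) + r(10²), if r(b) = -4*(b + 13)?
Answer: 402779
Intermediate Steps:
r(b) = -52 - 4*b (r(b) = -4*(13 + b) = -52 - 4*b)
(197970 - 1*(-205261)) + r(10²) = (197970 - 1*(-205261)) + (-52 - 4*10²) = (197970 + 205261) + (-52 - 4*100) = 403231 + (-52 - 400) = 403231 - 452 = 402779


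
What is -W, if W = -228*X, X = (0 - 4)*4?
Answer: -3648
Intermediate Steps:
X = -16 (X = -4*4 = -16)
W = 3648 (W = -228*(-16) = 3648)
-W = -1*3648 = -3648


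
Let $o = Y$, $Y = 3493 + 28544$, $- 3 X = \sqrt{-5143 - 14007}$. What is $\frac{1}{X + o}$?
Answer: $\frac{288333}{9237343471} + \frac{15 i \sqrt{766}}{9237343471} \approx 3.1214 \cdot 10^{-5} + 4.4943 \cdot 10^{-8} i$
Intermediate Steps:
$X = - \frac{5 i \sqrt{766}}{3}$ ($X = - \frac{\sqrt{-5143 - 14007}}{3} = - \frac{\sqrt{-19150}}{3} = - \frac{5 i \sqrt{766}}{3} \approx - 46.128 i$)
$Y = 32037$
$o = 32037$
$\frac{1}{X + o} = \frac{1}{- \frac{5 i \sqrt{766}}{3} + 32037} = \frac{1}{32037 - \frac{5 i \sqrt{766}}{3}}$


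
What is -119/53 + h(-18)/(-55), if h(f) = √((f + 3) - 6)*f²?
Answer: -119/53 - 324*I*√21/55 ≈ -2.2453 - 26.996*I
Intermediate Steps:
h(f) = f²*√(-3 + f) (h(f) = √((3 + f) - 6)*f² = √(-3 + f)*f² = f²*√(-3 + f))
-119/53 + h(-18)/(-55) = -119/53 + ((-18)²*√(-3 - 18))/(-55) = -119*1/53 + (324*√(-21))*(-1/55) = -119/53 + (324*(I*√21))*(-1/55) = -119/53 + (324*I*√21)*(-1/55) = -119/53 - 324*I*√21/55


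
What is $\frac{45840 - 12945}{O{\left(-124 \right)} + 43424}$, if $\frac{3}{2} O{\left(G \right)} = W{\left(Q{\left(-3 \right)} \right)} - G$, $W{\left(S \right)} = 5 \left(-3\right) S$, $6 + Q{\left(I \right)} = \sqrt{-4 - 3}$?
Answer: $\frac{128981295}{170824963} + \frac{59211 i \sqrt{7}}{341649926} \approx 0.75505 + 0.00045853 i$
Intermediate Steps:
$Q{\left(I \right)} = -6 + i \sqrt{7}$ ($Q{\left(I \right)} = -6 + \sqrt{-4 - 3} = -6 + \sqrt{-7} = -6 + i \sqrt{7}$)
$W{\left(S \right)} = - 15 S$
$O{\left(G \right)} = 60 - \frac{2 G}{3} - 10 i \sqrt{7}$ ($O{\left(G \right)} = \frac{2 \left(- 15 \left(-6 + i \sqrt{7}\right) - G\right)}{3} = \frac{2 \left(\left(90 - 15 i \sqrt{7}\right) - G\right)}{3} = \frac{2 \left(90 - G - 15 i \sqrt{7}\right)}{3} = 60 - \frac{2 G}{3} - 10 i \sqrt{7}$)
$\frac{45840 - 12945}{O{\left(-124 \right)} + 43424} = \frac{45840 - 12945}{\left(60 - - \frac{248}{3} - 10 i \sqrt{7}\right) + 43424} = \frac{32895}{\left(60 + \frac{248}{3} - 10 i \sqrt{7}\right) + 43424} = \frac{32895}{\left(\frac{428}{3} - 10 i \sqrt{7}\right) + 43424} = \frac{32895}{\frac{130700}{3} - 10 i \sqrt{7}}$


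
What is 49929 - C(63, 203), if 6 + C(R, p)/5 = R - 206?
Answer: 50674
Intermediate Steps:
C(R, p) = -1060 + 5*R (C(R, p) = -30 + 5*(R - 206) = -30 + 5*(-206 + R) = -30 + (-1030 + 5*R) = -1060 + 5*R)
49929 - C(63, 203) = 49929 - (-1060 + 5*63) = 49929 - (-1060 + 315) = 49929 - 1*(-745) = 49929 + 745 = 50674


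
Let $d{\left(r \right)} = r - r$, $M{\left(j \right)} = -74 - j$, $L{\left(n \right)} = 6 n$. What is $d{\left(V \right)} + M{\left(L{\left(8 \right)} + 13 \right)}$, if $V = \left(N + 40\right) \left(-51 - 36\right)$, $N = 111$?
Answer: $-135$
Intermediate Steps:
$V = -13137$ ($V = \left(111 + 40\right) \left(-51 - 36\right) = 151 \left(-87\right) = -13137$)
$d{\left(r \right)} = 0$
$d{\left(V \right)} + M{\left(L{\left(8 \right)} + 13 \right)} = 0 - \left(87 + 48\right) = 0 - 135 = -135$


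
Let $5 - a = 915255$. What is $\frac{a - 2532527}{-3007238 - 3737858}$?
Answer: $\frac{3447777}{6745096} \approx 0.51115$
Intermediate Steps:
$a = -915250$ ($a = 5 - 915255 = -915250$)
$\frac{a - 2532527}{-3007238 - 3737858} = \frac{-915250 - 2532527}{-3007238 - 3737858} = - \frac{3447777}{-6745096} = \left(-3447777\right) \left(- \frac{1}{6745096}\right) = \frac{3447777}{6745096}$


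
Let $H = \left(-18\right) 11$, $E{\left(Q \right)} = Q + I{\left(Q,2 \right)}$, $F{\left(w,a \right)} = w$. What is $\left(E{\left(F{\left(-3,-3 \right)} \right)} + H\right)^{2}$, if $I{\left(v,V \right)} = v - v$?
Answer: $40401$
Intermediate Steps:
$I{\left(v,V \right)} = 0$
$E{\left(Q \right)} = Q$ ($E{\left(Q \right)} = Q + 0 = Q$)
$H = -198$
$\left(E{\left(F{\left(-3,-3 \right)} \right)} + H\right)^{2} = \left(-3 - 198\right)^{2} = \left(-201\right)^{2} = 40401$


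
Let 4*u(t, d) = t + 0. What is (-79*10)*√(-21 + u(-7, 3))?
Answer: -395*I*√91 ≈ -3768.1*I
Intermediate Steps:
u(t, d) = t/4 (u(t, d) = (t + 0)/4 = t/4)
(-79*10)*√(-21 + u(-7, 3)) = (-79*10)*√(-21 + (¼)*(-7)) = -790*√(-21 - 7/4) = -395*I*√91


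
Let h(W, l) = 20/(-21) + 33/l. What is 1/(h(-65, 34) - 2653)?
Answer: -714/1894229 ≈ -0.00037693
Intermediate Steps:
h(W, l) = -20/21 + 33/l (h(W, l) = 20*(-1/21) + 33/l = -20/21 + 33/l)
1/(h(-65, 34) - 2653) = 1/((-20/21 + 33/34) - 2653) = 1/(13/714 - 2653) = 1/(-1894229/714) = -714/1894229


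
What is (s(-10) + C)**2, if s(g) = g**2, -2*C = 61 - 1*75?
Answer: 11449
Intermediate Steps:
C = 7 (C = -(61 - 1*75)/2 = -(61 - 75)/2 = -1/2*(-14) = 7)
(s(-10) + C)**2 = ((-10)**2 + 7)**2 = (100 + 7)**2 = 107**2 = 11449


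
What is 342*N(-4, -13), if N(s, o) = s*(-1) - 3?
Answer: 342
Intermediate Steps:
N(s, o) = -3 - s (N(s, o) = -s - 3 = -3 - s)
342*N(-4, -13) = 342*(-3 - 1*(-4)) = 342*(-3 + 4) = 342*1 = 342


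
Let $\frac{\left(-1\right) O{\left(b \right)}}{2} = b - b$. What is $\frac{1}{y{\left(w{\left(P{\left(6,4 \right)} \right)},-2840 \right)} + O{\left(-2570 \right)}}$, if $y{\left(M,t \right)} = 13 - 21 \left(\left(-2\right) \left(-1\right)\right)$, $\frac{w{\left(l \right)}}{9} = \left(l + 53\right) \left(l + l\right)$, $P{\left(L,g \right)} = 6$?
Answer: $- \frac{1}{29} \approx -0.034483$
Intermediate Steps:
$w{\left(l \right)} = 18 l \left(53 + l\right)$ ($w{\left(l \right)} = 9 \left(l + 53\right) \left(l + l\right) = 9 \left(53 + l\right) 2 l = 9 \cdot 2 l \left(53 + l\right) = 18 l \left(53 + l\right)$)
$y{\left(M,t \right)} = -29$ ($y{\left(M,t \right)} = 13 - 42 = -29$)
$O{\left(b \right)} = 0$ ($O{\left(b \right)} = - 2 \left(b - b\right) = \left(-2\right) 0 = 0$)
$\frac{1}{y{\left(w{\left(P{\left(6,4 \right)} \right)},-2840 \right)} + O{\left(-2570 \right)}} = \frac{1}{-29 + 0} = \frac{1}{-29} = - \frac{1}{29}$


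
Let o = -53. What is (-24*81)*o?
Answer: 103032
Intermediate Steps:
(-24*81)*o = -24*81*(-53) = -1944*(-53) = 103032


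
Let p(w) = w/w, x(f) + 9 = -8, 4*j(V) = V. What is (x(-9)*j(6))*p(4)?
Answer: -51/2 ≈ -25.500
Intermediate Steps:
j(V) = V/4
x(f) = -17 (x(f) = -9 - 8 = -17)
p(w) = 1
(x(-9)*j(6))*p(4) = -17*6/4*1 = -17*3/2*1 = -51/2*1 = -51/2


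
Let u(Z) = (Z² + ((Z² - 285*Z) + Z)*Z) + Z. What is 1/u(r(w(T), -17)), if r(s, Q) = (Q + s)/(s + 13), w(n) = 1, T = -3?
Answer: -343/127688 ≈ -0.0026862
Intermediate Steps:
r(s, Q) = (Q + s)/(13 + s)
u(Z) = Z + Z² + Z*(Z² - 284*Z) (u(Z) = (Z² + (Z² - 284*Z)*Z) + Z = (Z² + Z*(Z² - 284*Z)) + Z = Z + Z² + Z*(Z² - 284*Z))
1/u(r(w(T), -17)) = 1/(((-17 + 1)/(13 + 1))*(1 + ((-17 + 1)/(13 + 1))² - 283*(-17 + 1)/(13 + 1))) = 1/((-16/14)*(1 + (-16/14)² - 283*(-16)/14)) = 1/(((1/14)*(-16))*(1 + ((1/14)*(-16))² - 283*(-16)/14)) = 1/(-8*(1 + (-8/7)² - 283*(-8/7))/7) = 1/(-8*(1 + 64/49 + 2264/7)/7) = 1/(-8/7*15961/49) = 1/(-127688/343) = -343/127688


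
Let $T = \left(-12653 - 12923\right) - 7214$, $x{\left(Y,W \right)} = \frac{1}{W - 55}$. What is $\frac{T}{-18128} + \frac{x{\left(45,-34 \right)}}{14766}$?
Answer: $\frac{10772936833}{5955836568} \approx 1.8088$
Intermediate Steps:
$x{\left(Y,W \right)} = \frac{1}{-55 + W}$
$T = -32790$ ($T = -25576 - 7214 = -32790$)
$\frac{T}{-18128} + \frac{x{\left(45,-34 \right)}}{14766} = - \frac{32790}{-18128} + \frac{1}{\left(-55 - 34\right) 14766} = \left(-32790\right) \left(- \frac{1}{18128}\right) + \frac{1}{-89} \cdot \frac{1}{14766} = \frac{16395}{9064} - \frac{1}{1314174} = \frac{10772936833}{5955836568}$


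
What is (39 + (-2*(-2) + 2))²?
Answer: 2025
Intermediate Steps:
(39 + (-2*(-2) + 2))² = (39 + (4 + 2))² = (39 + 6)² = 45² = 2025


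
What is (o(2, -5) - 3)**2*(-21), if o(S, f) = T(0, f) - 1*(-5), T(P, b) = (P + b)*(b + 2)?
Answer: -6069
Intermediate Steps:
T(P, b) = (2 + b)*(P + b) (T(P, b) = (P + b)*(2 + b) = (2 + b)*(P + b))
o(S, f) = 5 + f**2 + 2*f (o(S, f) = (f**2 + 2*0 + 2*f + 0*f) - 1*(-5) = (f**2 + 0 + 2*f + 0) + 5 = (f**2 + 2*f) + 5 = 5 + f**2 + 2*f)
(o(2, -5) - 3)**2*(-21) = ((5 + (-5)**2 + 2*(-5)) - 3)**2*(-21) = ((5 + 25 - 10) - 3)**2*(-21) = (20 - 3)**2*(-21) = 17**2*(-21) = 289*(-21) = -6069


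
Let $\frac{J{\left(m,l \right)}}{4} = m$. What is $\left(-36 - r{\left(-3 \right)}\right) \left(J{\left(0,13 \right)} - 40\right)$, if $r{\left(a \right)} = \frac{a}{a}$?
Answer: $1480$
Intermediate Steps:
$J{\left(m,l \right)} = 4 m$
$r{\left(a \right)} = 1$
$\left(-36 - r{\left(-3 \right)}\right) \left(J{\left(0,13 \right)} - 40\right) = \left(-36 - 1\right) \left(4 \cdot 0 - 40\right) = \left(-36 - 1\right) \left(0 - 40\right) = \left(-37\right) \left(-40\right) = 1480$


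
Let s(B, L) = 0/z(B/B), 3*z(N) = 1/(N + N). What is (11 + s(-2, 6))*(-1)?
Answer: -11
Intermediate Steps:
z(N) = 1/(6*N) (z(N) = 1/(3*(N + N)) = 1/(3*((2*N))) = (1/(2*N))/3 = 1/(6*N))
s(B, L) = 0 (s(B, L) = 0/((1/(6*((B/B))))) = 0/(((⅙)/1)) = 0/(((⅙)*1)) = 0/(⅙) = 0*6 = 0)
(11 + s(-2, 6))*(-1) = (11 + 0)*(-1) = 11*(-1) = -11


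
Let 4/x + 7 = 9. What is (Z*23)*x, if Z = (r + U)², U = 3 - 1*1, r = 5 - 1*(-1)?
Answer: 2944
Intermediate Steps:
x = 2 (x = 4/(-7 + 9) = 4/2 = 4*(½) = 2)
r = 6 (r = 5 + 1 = 6)
U = 2 (U = 3 - 1 = 2)
Z = 64 (Z = (6 + 2)² = 8² = 64)
(Z*23)*x = (64*23)*2 = 1472*2 = 2944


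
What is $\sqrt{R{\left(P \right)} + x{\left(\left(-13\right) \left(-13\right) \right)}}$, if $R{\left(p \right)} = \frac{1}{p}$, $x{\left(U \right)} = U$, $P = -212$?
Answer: $\frac{\sqrt{1898831}}{106} \approx 13.0$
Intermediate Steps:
$\sqrt{R{\left(P \right)} + x{\left(\left(-13\right) \left(-13\right) \right)}} = \sqrt{\frac{1}{-212} - -169} = \sqrt{- \frac{1}{212} + 169} = \sqrt{\frac{35827}{212}} = \frac{\sqrt{1898831}}{106}$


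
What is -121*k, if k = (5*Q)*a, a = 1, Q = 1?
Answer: -605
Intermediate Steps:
k = 5 (k = (5*1)*1 = 5*1 = 5)
-121*k = -121*5 = -605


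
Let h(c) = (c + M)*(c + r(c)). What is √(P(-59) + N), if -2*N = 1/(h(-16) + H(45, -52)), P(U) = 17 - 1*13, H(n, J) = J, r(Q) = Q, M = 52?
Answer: 13*√34314/1204 ≈ 2.0001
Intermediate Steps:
h(c) = 2*c*(52 + c) (h(c) = (c + 52)*(c + c) = (52 + c)*(2*c) = 2*c*(52 + c))
P(U) = 4 (P(U) = 17 - 13 = 4)
N = 1/2408 (N = -1/(2*(2*(-16)*(52 - 16) - 52)) = -1/(2*(2*(-16)*36 - 52)) = -1/(2*(-1152 - 52)) = -½/(-1204) = -½*(-1/1204) = 1/2408 ≈ 0.00041528)
√(P(-59) + N) = √(4 + 1/2408) = √(9633/2408) = 13*√34314/1204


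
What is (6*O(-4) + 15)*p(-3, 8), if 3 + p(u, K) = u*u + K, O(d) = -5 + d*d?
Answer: 1134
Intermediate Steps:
O(d) = -5 + d**2
p(u, K) = -3 + K + u**2 (p(u, K) = -3 + (u*u + K) = -3 + (u**2 + K) = -3 + (K + u**2) = -3 + K + u**2)
(6*O(-4) + 15)*p(-3, 8) = (6*(-5 + (-4)**2) + 15)*(-3 + 8 + (-3)**2) = (6*(-5 + 16) + 15)*(-3 + 8 + 9) = (6*11 + 15)*14 = (66 + 15)*14 = 81*14 = 1134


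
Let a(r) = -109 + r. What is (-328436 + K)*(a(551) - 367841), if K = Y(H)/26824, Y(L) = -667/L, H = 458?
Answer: 1482442108819517021/12285392 ≈ 1.2067e+11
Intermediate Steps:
K = -667/12285392 (K = -667/458/26824 = -667*1/458*(1/26824) = -667/458*1/26824 = -667/12285392 ≈ -5.4292e-5)
(-328436 + K)*(a(551) - 367841) = (-328436 - 667/12285392)*((-109 + 551) - 367841) = -4034965007579*(442 - 367841)/12285392 = -4034965007579/12285392*(-367399) = 1482442108819517021/12285392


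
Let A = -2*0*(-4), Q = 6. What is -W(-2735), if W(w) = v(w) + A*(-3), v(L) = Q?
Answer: -6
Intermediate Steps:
v(L) = 6
A = 0 (A = 0*(-4) = 0)
W(w) = 6 (W(w) = 6 + 0*(-3) = 6 + 0 = 6)
-W(-2735) = -1*6 = -6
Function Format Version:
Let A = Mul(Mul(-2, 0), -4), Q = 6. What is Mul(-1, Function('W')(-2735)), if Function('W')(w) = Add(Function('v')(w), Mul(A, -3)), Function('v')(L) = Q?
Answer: -6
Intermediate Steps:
Function('v')(L) = 6
A = 0 (A = Mul(0, -4) = 0)
Function('W')(w) = 6 (Function('W')(w) = Add(6, Mul(0, -3)) = Add(6, 0) = 6)
Mul(-1, Function('W')(-2735)) = Mul(-1, 6) = -6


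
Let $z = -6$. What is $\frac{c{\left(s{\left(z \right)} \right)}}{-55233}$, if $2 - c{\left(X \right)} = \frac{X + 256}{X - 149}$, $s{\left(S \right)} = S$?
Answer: $- \frac{112}{1712223} \approx -6.5412 \cdot 10^{-5}$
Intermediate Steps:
$c{\left(X \right)} = 2 - \frac{256 + X}{-149 + X}$ ($c{\left(X \right)} = 2 - \frac{X + 256}{X - 149} = 2 - \frac{256 + X}{-149 + X}$)
$\frac{c{\left(s{\left(z \right)} \right)}}{-55233} = \frac{\frac{1}{-149 - 6} \left(-554 - 6\right)}{-55233} = \frac{1}{-155} \left(-560\right) \left(- \frac{1}{55233}\right) = \left(- \frac{1}{155}\right) \left(-560\right) \left(- \frac{1}{55233}\right) = \frac{112}{31} \left(- \frac{1}{55233}\right) = - \frac{112}{1712223}$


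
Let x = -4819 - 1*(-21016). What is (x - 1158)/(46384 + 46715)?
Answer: 5013/31033 ≈ 0.16154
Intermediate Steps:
x = 16197 (x = -4819 + 21016 = 16197)
(x - 1158)/(46384 + 46715) = (16197 - 1158)/(46384 + 46715) = 15039/93099 = 15039*(1/93099) = 5013/31033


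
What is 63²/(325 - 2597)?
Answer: -3969/2272 ≈ -1.7469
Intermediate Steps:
63²/(325 - 2597) = 3969/(-2272) = 3969*(-1/2272) = -3969/2272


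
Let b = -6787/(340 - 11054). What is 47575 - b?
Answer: 46337433/974 ≈ 47574.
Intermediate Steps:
b = 617/974 (b = -6787/(-10714) = -6787*(-1/10714) = 617/974 ≈ 0.63347)
47575 - b = 47575 - 1*617/974 = 47575 - 617/974 = 46337433/974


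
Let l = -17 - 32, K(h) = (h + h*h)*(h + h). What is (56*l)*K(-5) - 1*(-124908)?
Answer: 673708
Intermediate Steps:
K(h) = 2*h*(h + h**2) (K(h) = (h + h**2)*(2*h) = 2*h*(h + h**2))
l = -49
(56*l)*K(-5) - 1*(-124908) = (56*(-49))*(2*(-5)**2*(1 - 5)) - 1*(-124908) = -5488*25*(-4) + 124908 = -2744*(-200) + 124908 = 548800 + 124908 = 673708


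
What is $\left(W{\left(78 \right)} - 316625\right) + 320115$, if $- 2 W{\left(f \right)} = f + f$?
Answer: $3412$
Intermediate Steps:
$W{\left(f \right)} = - f$ ($W{\left(f \right)} = - \frac{f + f}{2} = - \frac{2 f}{2} = - f$)
$\left(W{\left(78 \right)} - 316625\right) + 320115 = \left(\left(-1\right) 78 - 316625\right) + 320115 = \left(-78 - 316625\right) + 320115 = -316703 + 320115 = 3412$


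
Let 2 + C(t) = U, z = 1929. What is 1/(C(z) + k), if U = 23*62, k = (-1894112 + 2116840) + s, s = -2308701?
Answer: -1/2084549 ≈ -4.7972e-7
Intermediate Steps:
k = -2085973 (k = (-1894112 + 2116840) - 2308701 = 222728 - 2308701 = -2085973)
U = 1426
C(t) = 1424 (C(t) = -2 + 1426 = 1424)
1/(C(z) + k) = 1/(1424 - 2085973) = 1/(-2084549) = -1/2084549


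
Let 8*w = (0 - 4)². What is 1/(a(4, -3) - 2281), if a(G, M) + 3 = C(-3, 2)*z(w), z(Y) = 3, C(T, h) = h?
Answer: -1/2278 ≈ -0.00043898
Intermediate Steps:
w = 2 (w = (0 - 4)²/8 = (⅛)*(-4)² = (⅛)*16 = 2)
a(G, M) = 3 (a(G, M) = -3 + 2*3 = -3 + 6 = 3)
1/(a(4, -3) - 2281) = 1/(3 - 2281) = 1/(-2278) = -1/2278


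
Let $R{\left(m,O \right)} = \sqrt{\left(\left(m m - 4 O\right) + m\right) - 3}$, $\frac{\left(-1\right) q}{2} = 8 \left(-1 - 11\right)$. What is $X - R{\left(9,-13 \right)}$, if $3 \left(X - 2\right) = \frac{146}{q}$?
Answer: $\frac{649}{288} - \sqrt{139} \approx -9.5363$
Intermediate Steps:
$q = 192$ ($q = - 2 \cdot 8 \left(-1 - 11\right) = - 2 \cdot 8 \left(-12\right) = \left(-2\right) \left(-96\right) = 192$)
$R{\left(m,O \right)} = \sqrt{-3 + m + m^{2} - 4 O}$ ($R{\left(m,O \right)} = \sqrt{\left(\left(m^{2} - 4 O\right) + m\right) - 3} = \sqrt{\left(m + m^{2} - 4 O\right) - 3} = \sqrt{-3 + m + m^{2} - 4 O}$)
$X = \frac{649}{288}$ ($X = 2 + \frac{146 \cdot \frac{1}{192}}{3} = 2 + \frac{1}{3} \cdot \frac{73}{96} = 2 + \frac{73}{288} = \frac{649}{288} \approx 2.2535$)
$X - R{\left(9,-13 \right)} = \frac{649}{288} - \sqrt{-3 + 9 + 9^{2} - -52} = \frac{649}{288} - \sqrt{-3 + 9 + 81 + 52} = \frac{649}{288} - \sqrt{139}$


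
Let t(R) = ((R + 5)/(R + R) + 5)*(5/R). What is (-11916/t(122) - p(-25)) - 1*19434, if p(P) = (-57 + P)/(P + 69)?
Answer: -3561000127/49390 ≈ -72100.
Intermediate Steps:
p(P) = (-57 + P)/(69 + P)
t(R) = 5*(5 + (5 + R)/(2*R))/R (t(R) = ((5 + R)/((2*R)) + 5)*(5/R) = ((5 + R)*(1/(2*R)) + 5)*(5/R) = ((5 + R)/(2*R) + 5)*(5/R) = (5 + (5 + R)/(2*R))*(5/R) = 5*(5 + (5 + R)/(2*R))/R)
(-11916/t(122) - p(-25)) - 1*19434 = (-11916*29768/(5*(5 + 11*122)) - (-57 - 25)/(69 - 25)) - 1*19434 = (-11916*29768/(5*(5 + 1342)) - (-82)/44) - 19434 = (-11916/((5/2)*(1/14884)*1347) - (-82)/44) - 19434 = (-11916/6735/29768 - 1*(-41/22)) - 19434 = (-11916*29768/6735 + 41/22) - 19434 = (-118238496/2245 + 41/22) - 19434 = -2601154867/49390 - 19434 = -3561000127/49390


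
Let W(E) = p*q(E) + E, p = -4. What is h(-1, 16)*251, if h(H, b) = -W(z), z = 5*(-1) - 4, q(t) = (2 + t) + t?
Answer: -13805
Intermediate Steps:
q(t) = 2 + 2*t
z = -9 (z = -5 - 4 = -9)
W(E) = -8 - 7*E (W(E) = -4*(2 + 2*E) + E = (-8 - 8*E) + E = -8 - 7*E)
h(H, b) = -55 (h(H, b) = -(-8 - 7*(-9)) = -(-8 + 63) = -1*55 = -55)
h(-1, 16)*251 = -55*251 = -13805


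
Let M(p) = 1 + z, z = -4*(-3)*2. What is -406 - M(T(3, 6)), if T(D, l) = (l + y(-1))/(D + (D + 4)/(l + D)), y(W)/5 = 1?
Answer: -431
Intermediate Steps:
y(W) = 5 (y(W) = 5*1 = 5)
z = 24 (z = 12*2 = 24)
T(D, l) = (5 + l)/(D + (4 + D)/(D + l)) (T(D, l) = (l + 5)/(D + (D + 4)/(l + D)) = (5 + l)/(D + (4 + D)/(D + l)))
M(p) = 25 (M(p) = 1 + 24 = 25)
-406 - M(T(3, 6)) = -406 - 1*25 = -406 - 25 = -431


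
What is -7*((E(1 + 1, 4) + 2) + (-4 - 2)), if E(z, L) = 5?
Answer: -7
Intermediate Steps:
-7*((E(1 + 1, 4) + 2) + (-4 - 2)) = -7*((5 + 2) + (-4 - 2)) = -7*(7 - 6) = -7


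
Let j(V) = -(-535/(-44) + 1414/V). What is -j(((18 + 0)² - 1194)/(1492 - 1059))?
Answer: -13237039/19140 ≈ -691.59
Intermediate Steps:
j(V) = -535/44 - 1414/V (j(V) = -(-535*(-1/44) + 1414/V) = -(535/44 + 1414/V) = -535/44 - 1414/V)
-j(((18 + 0)² - 1194)/(1492 - 1059)) = -(-535/44 - 1414*(1492 - 1059)/((18 + 0)² - 1194)) = -(-535/44 - 1414*433/(18² - 1194)) = -(-535/44 - 1414*433/(324 - 1194)) = -(-535/44 - 1414/((-870*1/433))) = -(-535/44 - 1414/(-870/433)) = -(-535/44 - 1414*(-433/870)) = -(-535/44 + 306131/435) = -1*13237039/19140 = -13237039/19140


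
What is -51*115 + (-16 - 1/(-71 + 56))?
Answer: -88214/15 ≈ -5880.9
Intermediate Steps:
-51*115 + (-16 - 1/(-71 + 56)) = -5865 + (-16 - 1/(-15)) = -5865 + (-16 - 1*(-1/15)) = -5865 + (-16 + 1/15) = -5865 - 239/15 = -88214/15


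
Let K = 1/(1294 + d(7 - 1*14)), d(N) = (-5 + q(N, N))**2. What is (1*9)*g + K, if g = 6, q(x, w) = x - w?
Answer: 71227/1319 ≈ 54.001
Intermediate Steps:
d(N) = 25 (d(N) = (-5 + (N - N))**2 = (-5 + 0)**2 = (-5)**2 = 25)
K = 1/1319 (K = 1/(1294 + 25) = 1/1319 ≈ 0.00075815)
(1*9)*g + K = (1*9)*6 + 1/1319 = 9*6 + 1/1319 = 54 + 1/1319 = 71227/1319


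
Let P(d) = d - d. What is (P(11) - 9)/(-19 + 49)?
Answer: -3/10 ≈ -0.30000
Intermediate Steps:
P(d) = 0
(P(11) - 9)/(-19 + 49) = (0 - 9)/(-19 + 49) = -9/30 = (1/30)*(-9) = -3/10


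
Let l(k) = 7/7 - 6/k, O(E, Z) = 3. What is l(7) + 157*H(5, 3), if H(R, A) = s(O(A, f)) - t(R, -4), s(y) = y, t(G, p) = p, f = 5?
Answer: 7694/7 ≈ 1099.1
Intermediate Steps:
l(k) = 1 - 6/k (l(k) = 7*(⅐) - 6/k = 1 - 6/k)
H(R, A) = 7 (H(R, A) = 3 - 1*(-4) = 3 + 4 = 7)
l(7) + 157*H(5, 3) = (-6 + 7)/7 + 157*7 = (⅐)*1 + 1099 = ⅐ + 1099 = 7694/7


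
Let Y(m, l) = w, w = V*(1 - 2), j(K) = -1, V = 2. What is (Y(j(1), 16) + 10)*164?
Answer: 1312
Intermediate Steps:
w = -2 (w = 2*(1 - 2) = 2*(-1) = -2)
Y(m, l) = -2
(Y(j(1), 16) + 10)*164 = (-2 + 10)*164 = 8*164 = 1312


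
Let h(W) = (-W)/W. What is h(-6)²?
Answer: 1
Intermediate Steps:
h(W) = -1
h(-6)² = (-1)² = 1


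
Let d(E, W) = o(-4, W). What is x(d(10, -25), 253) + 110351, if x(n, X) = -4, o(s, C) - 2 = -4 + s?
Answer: 110347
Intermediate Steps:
o(s, C) = -2 + s (o(s, C) = 2 + (-4 + s) = -2 + s)
d(E, W) = -6 (d(E, W) = -2 - 4 = -6)
x(d(10, -25), 253) + 110351 = -4 + 110351 = 110347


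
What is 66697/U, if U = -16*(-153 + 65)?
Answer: 66697/1408 ≈ 47.370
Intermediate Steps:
U = 1408 (U = -16*(-88) = 1408)
66697/U = 66697/1408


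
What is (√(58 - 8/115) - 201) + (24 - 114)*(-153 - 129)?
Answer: 25179 + √766130/115 ≈ 25187.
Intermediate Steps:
(√(58 - 8/115) - 201) + (24 - 114)*(-153 - 129) = (√(58 - 8*1/115) - 201) - 90*(-282) = (√(58 - 8/115) - 201) + 25380 = (√(6662/115) - 201) + 25380 = (√766130/115 - 201) + 25380 = (-201 + √766130/115) + 25380 = 25179 + √766130/115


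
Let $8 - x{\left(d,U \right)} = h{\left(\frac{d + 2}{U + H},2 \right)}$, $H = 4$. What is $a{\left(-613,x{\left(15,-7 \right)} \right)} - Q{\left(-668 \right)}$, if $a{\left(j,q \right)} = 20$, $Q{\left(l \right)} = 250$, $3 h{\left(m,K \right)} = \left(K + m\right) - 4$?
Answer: $-230$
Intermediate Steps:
$h{\left(m,K \right)} = - \frac{4}{3} + \frac{K}{3} + \frac{m}{3}$ ($h{\left(m,K \right)} = \frac{\left(K + m\right) - 4}{3} = \frac{-4 + K + m}{3} = - \frac{4}{3} + \frac{K}{3} + \frac{m}{3}$)
$x{\left(d,U \right)} = \frac{26}{3} - \frac{2 + d}{3 \left(4 + U\right)}$ ($x{\left(d,U \right)} = 8 - \left(- \frac{4}{3} + \frac{1}{3} \cdot 2 + \frac{\left(d + 2\right) \frac{1}{U + 4}}{3}\right) = 8 - \left(- \frac{4}{3} + \frac{2}{3} + \frac{\left(2 + d\right) \frac{1}{4 + U}}{3}\right) = 8 - \left(- \frac{4}{3} + \frac{2}{3} + \frac{\frac{1}{4 + U} \left(2 + d\right)}{3}\right) = 8 - \left(- \frac{4}{3} + \frac{2}{3} + \frac{2 + d}{3 \left(4 + U\right)}\right) = 8 - \left(- \frac{2}{3} + \frac{2 + d}{3 \left(4 + U\right)}\right) = 8 + \left(\frac{2}{3} - \frac{2 + d}{3 \left(4 + U\right)}\right) = \frac{26}{3} - \frac{2 + d}{3 \left(4 + U\right)}$)
$a{\left(-613,x{\left(15,-7 \right)} \right)} - Q{\left(-668 \right)} = 20 - 250 = -230$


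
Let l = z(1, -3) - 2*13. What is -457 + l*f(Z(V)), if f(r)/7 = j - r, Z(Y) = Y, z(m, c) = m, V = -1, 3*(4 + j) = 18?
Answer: -982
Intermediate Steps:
j = 2 (j = -4 + (⅓)*18 = -4 + 6 = 2)
f(r) = 14 - 7*r (f(r) = 7*(2 - r) = 14 - 7*r)
l = -25 (l = 1 - 2*13 = 1 - 26 = -25)
-457 + l*f(Z(V)) = -457 - 25*(14 - 7*(-1)) = -457 - 25*(14 + 7) = -457 - 25*21 = -457 - 525 = -982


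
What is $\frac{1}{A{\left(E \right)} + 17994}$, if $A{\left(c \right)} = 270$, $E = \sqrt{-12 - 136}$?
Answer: $\frac{1}{18264} \approx 5.4753 \cdot 10^{-5}$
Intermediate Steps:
$E = 2 i \sqrt{37}$ ($E = \sqrt{-148} = 2 i \sqrt{37} \approx 12.166 i$)
$\frac{1}{A{\left(E \right)} + 17994} = \frac{1}{270 + 17994} = \frac{1}{18264}$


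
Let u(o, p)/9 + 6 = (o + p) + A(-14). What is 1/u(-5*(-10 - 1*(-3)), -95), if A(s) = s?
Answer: -1/720 ≈ -0.0013889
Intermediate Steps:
u(o, p) = -180 + 9*o + 9*p (u(o, p) = -54 + 9*((o + p) - 14) = -54 + 9*(-14 + o + p) = -54 + (-126 + 9*o + 9*p) = -180 + 9*o + 9*p)
1/u(-5*(-10 - 1*(-3)), -95) = 1/(-180 + 9*(-5*(-10 - 1*(-3))) + 9*(-95)) = 1/(-180 + 9*(-5*(-10 + 3)) - 855) = 1/(-180 + 9*(-5*(-7)) - 855) = 1/(-180 + 9*35 - 855) = 1/(-180 + 315 - 855) = 1/(-720) = -1/720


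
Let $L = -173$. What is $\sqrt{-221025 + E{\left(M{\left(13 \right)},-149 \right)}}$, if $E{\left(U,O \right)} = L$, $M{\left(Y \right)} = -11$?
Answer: $i \sqrt{221198} \approx 470.32 i$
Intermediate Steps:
$E{\left(U,O \right)} = -173$
$\sqrt{-221025 + E{\left(M{\left(13 \right)},-149 \right)}} = \sqrt{-221025 - 173} = \sqrt{-221198} = i \sqrt{221198}$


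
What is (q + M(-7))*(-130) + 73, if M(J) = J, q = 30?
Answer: -2917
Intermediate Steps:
(q + M(-7))*(-130) + 73 = (30 - 7)*(-130) + 73 = 23*(-130) + 73 = -2990 + 73 = -2917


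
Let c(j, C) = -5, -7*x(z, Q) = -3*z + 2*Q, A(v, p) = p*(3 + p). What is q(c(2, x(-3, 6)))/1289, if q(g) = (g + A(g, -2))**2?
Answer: 49/1289 ≈ 0.038014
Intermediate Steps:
x(z, Q) = -2*Q/7 + 3*z/7 (x(z, Q) = -(-3*z + 2*Q)/7 = -2*Q/7 + 3*z/7)
q(g) = (-2 + g)**2 (q(g) = (g - 2*(3 - 2))**2 = (g - 2*1)**2 = (g - 2)**2 = (-2 + g)**2)
q(c(2, x(-3, 6)))/1289 = (-2 - 5)**2/1289 = (-7)**2*(1/1289) = 49*(1/1289) = 49/1289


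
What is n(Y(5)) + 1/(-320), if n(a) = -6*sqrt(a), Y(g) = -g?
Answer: -1/320 - 6*I*sqrt(5) ≈ -0.003125 - 13.416*I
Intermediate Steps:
n(Y(5)) + 1/(-320) = -6*I*sqrt(5) + 1/(-320) = -6*I*sqrt(5) - 1/320 = -1/320 - 6*I*sqrt(5)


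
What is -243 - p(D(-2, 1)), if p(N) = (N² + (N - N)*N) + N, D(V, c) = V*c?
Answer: -245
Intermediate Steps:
p(N) = N + N² (p(N) = (N² + 0*N) + N = (N² + 0) + N = N² + N = N + N²)
-243 - p(D(-2, 1)) = -243 - (-2*1)*(1 - 2*1) = -243 - (-2)*(1 - 2) = -243 - (-2)*(-1) = -243 - 1*2 = -243 - 2 = -245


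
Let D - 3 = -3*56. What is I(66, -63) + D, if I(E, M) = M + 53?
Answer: -175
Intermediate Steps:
I(E, M) = 53 + M
D = -165 (D = 3 - 3*56 = 3 - 168 = -165)
I(66, -63) + D = (53 - 63) - 165 = -10 - 165 = -175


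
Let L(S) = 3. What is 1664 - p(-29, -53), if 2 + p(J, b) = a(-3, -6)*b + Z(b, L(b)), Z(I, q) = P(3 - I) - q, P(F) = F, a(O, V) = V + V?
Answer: 977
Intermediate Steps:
a(O, V) = 2*V
Z(I, q) = 3 - I - q (Z(I, q) = (3 - I) - q = 3 - I - q)
p(J, b) = -2 - 13*b (p(J, b) = -2 + ((2*(-6))*b + (3 - b - 1*3)) = -2 + (-12*b + (3 - b - 3)) = -2 + (-12*b - b) = -2 - 13*b)
1664 - p(-29, -53) = 1664 - (-2 - 13*(-53)) = 1664 - (-2 + 689) = 1664 - 1*687 = 1664 - 687 = 977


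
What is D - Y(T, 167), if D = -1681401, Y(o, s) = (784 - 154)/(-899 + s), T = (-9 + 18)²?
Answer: -205130817/122 ≈ -1.6814e+6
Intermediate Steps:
T = 81 (T = 9² = 81)
Y(o, s) = 630/(-899 + s)
D - Y(T, 167) = -1681401 - 630/(-899 + 167) = -1681401 - 630/(-732) = -1681401 - 630*(-1)/732 = -1681401 - 1*(-105/122) = -1681401 + 105/122 = -205130817/122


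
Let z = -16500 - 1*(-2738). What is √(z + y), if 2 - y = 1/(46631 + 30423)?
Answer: I*√81697508361214/77054 ≈ 117.3*I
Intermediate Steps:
z = -13762 (z = -16500 + 2738 = -13762)
y = 154107/77054 (y = 2 - 1/(46631 + 30423) = 2 - 1/77054 = 154107/77054 ≈ 2.0000)
√(z + y) = √(-13762 + 154107/77054) = √(-1060263041/77054) = I*√81697508361214/77054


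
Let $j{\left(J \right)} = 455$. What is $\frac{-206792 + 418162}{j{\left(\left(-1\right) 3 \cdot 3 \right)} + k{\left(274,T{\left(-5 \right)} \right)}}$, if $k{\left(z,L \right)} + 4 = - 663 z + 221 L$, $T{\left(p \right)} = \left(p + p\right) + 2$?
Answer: $- \frac{211370}{182979} \approx -1.1552$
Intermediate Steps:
$T{\left(p \right)} = 2 + 2 p$ ($T{\left(p \right)} = 2 p + 2 = 2 + 2 p$)
$k{\left(z,L \right)} = -4 - 663 z + 221 L$ ($k{\left(z,L \right)} = -4 + \left(- 663 z + 221 L\right) = -4 - 663 z + 221 L$)
$\frac{-206792 + 418162}{j{\left(\left(-1\right) 3 \cdot 3 \right)} + k{\left(274,T{\left(-5 \right)} \right)}} = \frac{-206792 + 418162}{455 - \left(181666 - 221 \left(2 + 2 \left(-5\right)\right)\right)} = \frac{211370}{455 - \left(181666 - 221 \left(2 - 10\right)\right)} = \frac{211370}{455 - 183434} = \frac{211370}{-182979} = 211370 \left(- \frac{1}{182979}\right) = - \frac{211370}{182979}$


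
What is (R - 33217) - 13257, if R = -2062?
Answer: -48536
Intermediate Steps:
(R - 33217) - 13257 = (-2062 - 33217) - 13257 = -35279 - 13257 = -48536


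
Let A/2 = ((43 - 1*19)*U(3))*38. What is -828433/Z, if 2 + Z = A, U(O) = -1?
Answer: 828433/1826 ≈ 453.69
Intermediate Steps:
A = -1824 (A = 2*(((43 - 1*19)*(-1))*38) = 2*(((43 - 19)*(-1))*38) = 2*((24*(-1))*38) = 2*(-24*38) = 2*(-912) = -1824)
Z = -1826 (Z = -2 - 1824 = -1826)
-828433/Z = -828433/(-1826) = -828433*(-1/1826) = 828433/1826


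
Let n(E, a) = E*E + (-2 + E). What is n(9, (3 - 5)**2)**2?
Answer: 7744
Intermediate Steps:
n(E, a) = -2 + E + E**2 (n(E, a) = E**2 + (-2 + E) = -2 + E + E**2)
n(9, (3 - 5)**2)**2 = (-2 + 9 + 9**2)**2 = (-2 + 9 + 81)**2 = 88**2 = 7744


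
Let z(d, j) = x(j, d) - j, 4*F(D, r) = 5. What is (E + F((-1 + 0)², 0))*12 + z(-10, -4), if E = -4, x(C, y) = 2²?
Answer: -25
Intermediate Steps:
x(C, y) = 4
F(D, r) = 5/4 (F(D, r) = (¼)*5 = 5/4)
z(d, j) = 4 - j
(E + F((-1 + 0)², 0))*12 + z(-10, -4) = (-4 + 5/4)*12 + (4 - 1*(-4)) = -11/4*12 + (4 + 4) = -33 + 8 = -25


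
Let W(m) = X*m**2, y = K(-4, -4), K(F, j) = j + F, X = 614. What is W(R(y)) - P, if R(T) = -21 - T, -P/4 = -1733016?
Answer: -6828298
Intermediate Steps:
K(F, j) = F + j
P = 6932064 (P = -4*(-1733016) = 6932064)
y = -8 (y = -4 - 4 = -8)
W(m) = 614*m**2
W(R(y)) - P = 614*(-21 - 1*(-8))**2 - 1*6932064 = 614*(-21 + 8)**2 - 6932064 = 614*(-13)**2 - 6932064 = 614*169 - 6932064 = 103766 - 6932064 = -6828298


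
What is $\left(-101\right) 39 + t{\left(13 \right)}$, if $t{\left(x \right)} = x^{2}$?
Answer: $-3770$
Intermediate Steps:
$\left(-101\right) 39 + t{\left(13 \right)} = \left(-101\right) 39 + 13^{2} = -3939 + 169 = -3770$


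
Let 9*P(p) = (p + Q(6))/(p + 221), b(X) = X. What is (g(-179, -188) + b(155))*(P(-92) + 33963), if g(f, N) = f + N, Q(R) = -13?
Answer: -2786452952/387 ≈ -7.2001e+6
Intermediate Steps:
g(f, N) = N + f
P(p) = (-13 + p)/(9*(221 + p)) (P(p) = ((p - 13)/(p + 221))/9 = ((-13 + p)/(221 + p))/9 = (-13 + p)/(9*(221 + p)))
(g(-179, -188) + b(155))*(P(-92) + 33963) = ((-188 - 179) + 155)*((-13 - 92)/(9*(221 - 92)) + 33963) = (-367 + 155)*((⅑)*(-105)/129 + 33963) = -212*((⅑)*(1/129)*(-105) + 33963) = -212*(-35/387 + 33963) = -212*13143646/387 = -2786452952/387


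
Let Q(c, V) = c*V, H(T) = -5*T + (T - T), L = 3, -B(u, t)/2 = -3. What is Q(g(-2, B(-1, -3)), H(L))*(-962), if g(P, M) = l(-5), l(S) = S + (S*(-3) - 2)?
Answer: 115440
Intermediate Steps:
B(u, t) = 6 (B(u, t) = -2*(-3) = 6)
l(S) = -2 - 2*S (l(S) = S + (-3*S - 2) = S + (-2 - 3*S) = -2 - 2*S)
g(P, M) = 8 (g(P, M) = -2 - 2*(-5) = -2 + 10 = 8)
H(T) = -5*T (H(T) = -5*T + 0 = -5*T)
Q(c, V) = V*c
Q(g(-2, B(-1, -3)), H(L))*(-962) = (-5*3*8)*(-962) = -15*8*(-962) = -120*(-962) = 115440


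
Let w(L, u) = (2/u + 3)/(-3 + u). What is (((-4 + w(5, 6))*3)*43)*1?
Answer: -1118/3 ≈ -372.67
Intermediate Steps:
w(L, u) = (3 + 2/u)/(-3 + u)
(((-4 + w(5, 6))*3)*43)*1 = (((-4 + (2 + 3*6)/(6*(-3 + 6)))*3)*43)*1 = (((-4 + (⅙)*(2 + 18)/3)*3)*43)*1 = (((-4 + (⅙)*(⅓)*20)*3)*43)*1 = (((-4 + 10/9)*3)*43)*1 = (-26/9*3*43)*1 = -26/3*43*1 = -1118/3*1 = -1118/3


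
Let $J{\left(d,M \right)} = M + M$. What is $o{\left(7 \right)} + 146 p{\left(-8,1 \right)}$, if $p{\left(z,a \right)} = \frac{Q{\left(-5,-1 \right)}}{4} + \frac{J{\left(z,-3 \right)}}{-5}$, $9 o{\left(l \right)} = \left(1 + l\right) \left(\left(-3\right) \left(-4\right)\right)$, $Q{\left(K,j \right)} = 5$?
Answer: $\frac{11051}{30} \approx 368.37$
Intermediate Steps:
$J{\left(d,M \right)} = 2 M$
$o{\left(l \right)} = \frac{4}{3} + \frac{4 l}{3}$ ($o{\left(l \right)} = \frac{\left(1 + l\right) \left(\left(-3\right) \left(-4\right)\right)}{9} = \frac{\left(1 + l\right) 12}{9} = \frac{12 + 12 l}{9} = \frac{4}{3} + \frac{4 l}{3}$)
$p{\left(z,a \right)} = \frac{49}{20}$ ($p{\left(z,a \right)} = \frac{5}{4} + \frac{2 \left(-3\right)}{-5} = 5 \cdot \frac{1}{4} - - \frac{6}{5} = \frac{5}{4} + \frac{6}{5} = \frac{49}{20}$)
$o{\left(7 \right)} + 146 p{\left(-8,1 \right)} = \left(\frac{4}{3} + \frac{4}{3} \cdot 7\right) + 146 \cdot \frac{49}{20} = \left(\frac{4}{3} + \frac{28}{3}\right) + \frac{3577}{10} = \frac{32}{3} + \frac{3577}{10} = \frac{11051}{30}$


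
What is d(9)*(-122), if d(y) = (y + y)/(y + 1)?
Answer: -1098/5 ≈ -219.60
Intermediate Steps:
d(y) = 2*y/(1 + y) (d(y) = (2*y)/(1 + y) = 2*y/(1 + y))
d(9)*(-122) = (2*9/(1 + 9))*(-122) = (2*9/10)*(-122) = (2*9*(1/10))*(-122) = (9/5)*(-122) = -1098/5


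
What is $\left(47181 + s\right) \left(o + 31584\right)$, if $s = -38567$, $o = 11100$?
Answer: $367679976$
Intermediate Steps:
$\left(47181 + s\right) \left(o + 31584\right) = \left(47181 - 38567\right) \left(11100 + 31584\right) = 8614 \cdot 42684 = 367679976$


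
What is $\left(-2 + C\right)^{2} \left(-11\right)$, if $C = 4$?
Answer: $-44$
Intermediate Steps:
$\left(-2 + C\right)^{2} \left(-11\right) = \left(-2 + 4\right)^{2} \left(-11\right) = 2^{2} \left(-11\right) = 4 \left(-11\right) = -44$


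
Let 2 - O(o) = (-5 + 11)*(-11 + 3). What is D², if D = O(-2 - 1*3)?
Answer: 2500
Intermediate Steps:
O(o) = 50 (O(o) = 2 - (-5 + 11)*(-11 + 3) = 2 - 6*(-8) = 2 - 1*(-48) = 2 + 48 = 50)
D = 50
D² = 50² = 2500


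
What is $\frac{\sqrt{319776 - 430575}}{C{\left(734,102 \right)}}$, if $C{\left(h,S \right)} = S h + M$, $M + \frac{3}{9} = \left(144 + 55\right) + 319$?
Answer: $\frac{9 i \sqrt{12311}}{226157} \approx 0.0044155 i$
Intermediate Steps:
$M = \frac{1553}{3}$ ($M = - \frac{1}{3} + \left(\left(144 + 55\right) + 319\right) = - \frac{1}{3} + \left(199 + 319\right) = - \frac{1}{3} + 518 = \frac{1553}{3} \approx 517.67$)
$C{\left(h,S \right)} = \frac{1553}{3} + S h$ ($C{\left(h,S \right)} = S h + \frac{1553}{3} = \frac{1553}{3} + S h$)
$\frac{\sqrt{319776 - 430575}}{C{\left(734,102 \right)}} = \frac{\sqrt{319776 - 430575}}{\frac{1553}{3} + 102 \cdot 734} = \frac{\sqrt{-110799}}{\frac{1553}{3} + 74868} = \frac{3 i \sqrt{12311}}{\frac{226157}{3}} = 3 i \sqrt{12311} \cdot \frac{3}{226157} = \frac{9 i \sqrt{12311}}{226157}$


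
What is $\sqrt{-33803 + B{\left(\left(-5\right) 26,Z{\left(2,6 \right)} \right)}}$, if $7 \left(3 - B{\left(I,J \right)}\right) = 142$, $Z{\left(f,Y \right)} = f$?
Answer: $\frac{i \sqrt{1657194}}{7} \approx 183.9 i$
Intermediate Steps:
$B{\left(I,J \right)} = - \frac{121}{7}$ ($B{\left(I,J \right)} = 3 - \frac{142}{7} = - \frac{121}{7}$)
$\sqrt{-33803 + B{\left(\left(-5\right) 26,Z{\left(2,6 \right)} \right)}} = \sqrt{-33803 - \frac{121}{7}} = \sqrt{- \frac{236742}{7}} = \frac{i \sqrt{1657194}}{7}$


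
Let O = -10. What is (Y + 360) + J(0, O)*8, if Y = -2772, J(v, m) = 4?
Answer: -2380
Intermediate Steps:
(Y + 360) + J(0, O)*8 = (-2772 + 360) + 4*8 = -2412 + 32 = -2380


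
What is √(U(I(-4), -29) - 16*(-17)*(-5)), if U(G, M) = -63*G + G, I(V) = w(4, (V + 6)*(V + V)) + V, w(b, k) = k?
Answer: 2*I*√30 ≈ 10.954*I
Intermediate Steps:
I(V) = V + 2*V*(6 + V) (I(V) = (V + 6)*(V + V) + V = (6 + V)*(2*V) + V = 2*V*(6 + V) + V = V + 2*V*(6 + V))
U(G, M) = -62*G
√(U(I(-4), -29) - 16*(-17)*(-5)) = √(-(-248)*(13 + 2*(-4)) - 16*(-17)*(-5)) = √(-(-248)*(13 - 8) + 272*(-5)) = √(-(-248)*5 - 1360) = √(-62*(-20) - 1360) = √(1240 - 1360) = √(-120) = 2*I*√30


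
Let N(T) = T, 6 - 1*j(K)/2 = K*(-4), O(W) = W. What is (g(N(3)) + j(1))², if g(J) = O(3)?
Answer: 529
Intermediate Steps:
j(K) = 12 + 8*K (j(K) = 12 - 2*K*(-4) = 12 - (-8)*K = 12 + 8*K)
g(J) = 3
(g(N(3)) + j(1))² = (3 + (12 + 8*1))² = (3 + (12 + 8))² = (3 + 20)² = 23² = 529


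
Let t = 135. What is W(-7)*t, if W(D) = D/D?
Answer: 135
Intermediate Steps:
W(D) = 1
W(-7)*t = 1*135 = 135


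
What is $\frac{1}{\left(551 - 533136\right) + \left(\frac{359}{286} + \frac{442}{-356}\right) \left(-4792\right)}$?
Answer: $- \frac{12727}{6779043103} \approx -1.8774 \cdot 10^{-6}$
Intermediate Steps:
$\frac{1}{\left(551 - 533136\right) + \left(\frac{359}{286} + \frac{442}{-356}\right) \left(-4792\right)} = \frac{1}{\left(551 - 533136\right) + \left(359 \cdot \frac{1}{286} + 442 \left(- \frac{1}{356}\right)\right) \left(-4792\right)} = \frac{1}{-532585 + \left(\frac{359}{286} - \frac{221}{178}\right) \left(-4792\right)} = \frac{1}{-532585 + \frac{174}{12727} \left(-4792\right)} = \frac{1}{-532585 - \frac{833808}{12727}} = \frac{1}{- \frac{6779043103}{12727}} = - \frac{12727}{6779043103}$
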